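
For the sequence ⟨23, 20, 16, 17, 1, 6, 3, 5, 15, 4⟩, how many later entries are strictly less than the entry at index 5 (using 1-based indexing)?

0

The element at index 5 is 1.
Elements after it: 6, 3, 5, 15, 4
None of them are smaller than 1.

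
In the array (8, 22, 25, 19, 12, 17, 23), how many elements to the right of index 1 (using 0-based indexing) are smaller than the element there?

3 such elements

The element at index 1 is 22.
Elements after it: 25, 19, 12, 17, 23
Those smaller than 22: 19, 12, 17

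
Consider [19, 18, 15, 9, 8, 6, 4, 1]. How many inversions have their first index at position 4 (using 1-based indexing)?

The element at index 4 is 9.
Elements after it: 8, 6, 4, 1
Those smaller than 9: 8, 6, 4, 1

4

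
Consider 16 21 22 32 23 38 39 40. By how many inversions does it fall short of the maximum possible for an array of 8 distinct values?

Maximum inversions for 8 distinct elements is C(8, 2) = 8·7/2 = 28.
Current inversions — for each element, count later smaller elements:
16: 0
21: 0
22: 0
32: 1
23: 0
38: 0
39: 0
40: 0
Current total: 0 + 0 + 0 + 1 + 0 + 0 + 0 + 0 = 1
Shortfall: 28 − 1 = 27

27 inversions short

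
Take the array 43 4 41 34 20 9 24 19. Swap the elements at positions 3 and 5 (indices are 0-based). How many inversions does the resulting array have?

Inversions: 16

Positions 3 and 5 hold 34 and 9; after swapping, the array is [43, 4, 41, 9, 20, 34, 24, 19].
Element-by-element contributions:
43 → 4, 41, 9, 20, 34, 24, 19 → 7
4 → none → 0
41 → 9, 20, 34, 24, 19 → 5
9 → none → 0
20 → 19 → 1
34 → 24, 19 → 2
24 → 19 → 1
19 → none → 0
Sum: 7 + 0 + 5 + 0 + 1 + 2 + 1 + 0 = 16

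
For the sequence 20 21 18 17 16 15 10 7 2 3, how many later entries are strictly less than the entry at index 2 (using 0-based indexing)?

7

The element at index 2 is 18.
Elements after it: 17, 16, 15, 10, 7, 2, 3
Those smaller than 18: 17, 16, 15, 10, 7, 2, 3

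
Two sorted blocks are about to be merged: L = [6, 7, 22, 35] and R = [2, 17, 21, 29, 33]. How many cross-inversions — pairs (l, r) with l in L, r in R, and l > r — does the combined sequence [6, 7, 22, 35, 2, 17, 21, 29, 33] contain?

10 cross-inversions

For each element r of the right run, count left-run elements greater than r:
r = 2: 6, 7, 22, 35 → 4
r = 17: 22, 35 → 2
r = 21: 22, 35 → 2
r = 29: 35 → 1
r = 33: 35 → 1
Cross-inversions: 4 + 2 + 2 + 1 + 1 = 10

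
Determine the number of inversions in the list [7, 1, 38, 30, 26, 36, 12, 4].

Count, for each position, how many later elements it exceeds:
7: 2
1: 0
38: 5
30: 3
26: 2
36: 2
12: 1
4: 0
Sum: 2 + 0 + 5 + 3 + 2 + 2 + 1 + 0 = 15

15 inversions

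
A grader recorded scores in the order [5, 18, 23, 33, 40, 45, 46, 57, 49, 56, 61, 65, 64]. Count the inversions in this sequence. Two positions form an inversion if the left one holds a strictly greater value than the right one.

3 inversions

For each element, count later entries that are smaller:
5: 0
18: 0
23: 0
33: 0
40: 0
45: 0
46: 0
57: 2
49: 0
56: 0
61: 0
65: 1
64: 0
Sum: 0 + 0 + 0 + 0 + 0 + 0 + 0 + 2 + 0 + 0 + 0 + 1 + 0 = 3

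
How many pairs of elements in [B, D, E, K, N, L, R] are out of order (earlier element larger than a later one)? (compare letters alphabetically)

Listing every pair i<j with a[i]>a[j] (using 1-based positions):
(5,6): N > L
That's 1 pair.

1 out-of-order pair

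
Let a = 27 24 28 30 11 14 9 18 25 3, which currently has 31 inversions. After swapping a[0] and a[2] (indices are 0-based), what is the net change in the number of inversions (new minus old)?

+1

Positions 0 and 2 hold 27 and 28; after swapping, the array is [28, 24, 27, 30, 11, 14, 9, 18, 25, 3].
Element-by-element contributions:
28: 8
24: 5
27: 6
30: 6
11: 2
14: 2
9: 1
18: 1
25: 1
3: 0
Sum: 8 + 5 + 6 + 6 + 2 + 2 + 1 + 1 + 1 + 0 = 32
Change: 32 − 31 = +1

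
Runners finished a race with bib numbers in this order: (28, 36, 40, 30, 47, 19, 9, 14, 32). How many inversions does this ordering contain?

22 inversions

For each element, count later entries that are smaller:
28 → 19, 9, 14 → 3
36 → 30, 19, 9, 14, 32 → 5
40 → 30, 19, 9, 14, 32 → 5
30 → 19, 9, 14 → 3
47 → 19, 9, 14, 32 → 4
19 → 9, 14 → 2
9 → none → 0
14 → none → 0
32 → none → 0
Sum: 3 + 5 + 5 + 3 + 4 + 2 + 0 + 0 + 0 = 22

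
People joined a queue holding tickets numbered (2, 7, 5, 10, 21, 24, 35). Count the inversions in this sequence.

1 inversion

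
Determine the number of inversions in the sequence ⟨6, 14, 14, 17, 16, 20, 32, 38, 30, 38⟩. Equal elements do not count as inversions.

Sweep left to right; for each value list the smaller values that follow it:
6 → none → 0
14 → none → 0
14 → none → 0
17 → 16 → 1
16 → none → 0
20 → none → 0
32 → 30 → 1
38 → 30 → 1
30 → none → 0
38 → none → 0
Sum: 0 + 0 + 0 + 1 + 0 + 0 + 1 + 1 + 0 + 0 = 3

Inversions: 3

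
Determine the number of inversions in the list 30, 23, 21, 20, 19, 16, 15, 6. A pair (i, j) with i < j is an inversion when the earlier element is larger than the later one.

Element-by-element contributions:
30: 7
23: 6
21: 5
20: 4
19: 3
16: 2
15: 1
6: 0
Sum: 7 + 6 + 5 + 4 + 3 + 2 + 1 + 0 = 28

Out-of-order pairs: 28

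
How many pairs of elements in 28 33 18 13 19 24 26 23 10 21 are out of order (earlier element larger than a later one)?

28 out-of-order pairs

Count, for each position, how many later elements it exceeds:
28 → 18, 13, 19, 24, 26, 23, 10, 21 → 8
33 → 18, 13, 19, 24, 26, 23, 10, 21 → 8
18 → 13, 10 → 2
13 → 10 → 1
19 → 10 → 1
24 → 23, 10, 21 → 3
26 → 23, 10, 21 → 3
23 → 10, 21 → 2
10 → none → 0
21 → none → 0
Sum: 8 + 8 + 2 + 1 + 1 + 3 + 3 + 2 + 0 + 0 = 28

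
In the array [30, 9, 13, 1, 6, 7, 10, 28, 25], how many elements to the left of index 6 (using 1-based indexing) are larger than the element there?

3 such elements

The element at index 6 is 7.
Elements before it: 30, 9, 13, 1, 6
Those larger than 7: 30, 9, 13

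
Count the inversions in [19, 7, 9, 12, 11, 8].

Out-of-order index pairs (1-indexed):
(1,2): 19 > 7
(1,3): 19 > 9
(1,4): 19 > 12
(1,5): 19 > 11
(1,6): 19 > 8
(3,6): 9 > 8
(4,5): 12 > 11
(4,6): 12 > 8
(5,6): 11 > 8
That's 9 pairs.

Inversions: 9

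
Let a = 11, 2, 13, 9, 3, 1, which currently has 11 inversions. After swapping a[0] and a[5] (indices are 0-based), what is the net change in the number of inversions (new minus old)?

-7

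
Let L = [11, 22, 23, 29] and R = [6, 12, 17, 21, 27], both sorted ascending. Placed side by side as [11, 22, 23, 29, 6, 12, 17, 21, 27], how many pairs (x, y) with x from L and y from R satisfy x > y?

There are 14 split inversions.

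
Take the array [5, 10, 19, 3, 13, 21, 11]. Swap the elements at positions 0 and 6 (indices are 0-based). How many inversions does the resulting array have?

Inversions: 10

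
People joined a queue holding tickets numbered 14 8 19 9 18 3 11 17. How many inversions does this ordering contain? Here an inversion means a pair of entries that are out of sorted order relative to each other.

There are 14 out-of-order pairs.

For each element, count later entries that are smaller:
14 → 8, 9, 3, 11 → 4
8 → 3 → 1
19 → 9, 18, 3, 11, 17 → 5
9 → 3 → 1
18 → 3, 11, 17 → 3
3 → none → 0
11 → none → 0
17 → none → 0
Sum: 4 + 1 + 5 + 1 + 3 + 0 + 0 + 0 = 14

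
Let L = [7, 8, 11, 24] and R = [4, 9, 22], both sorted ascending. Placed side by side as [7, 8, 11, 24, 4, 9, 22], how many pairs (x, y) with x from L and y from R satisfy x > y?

Cross-inversions: 7

Take each right-half value and tally the left-half values above it:
r = 4: 7, 8, 11, 24 → 4
r = 9: 11, 24 → 2
r = 22: 24 → 1
Cross-inversions: 4 + 2 + 1 = 7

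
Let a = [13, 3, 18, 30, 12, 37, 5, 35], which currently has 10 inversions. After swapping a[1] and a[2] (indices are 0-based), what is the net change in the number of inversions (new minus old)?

+1

Positions 1 and 2 hold 3 and 18; after swapping, the array is [13, 18, 3, 30, 12, 37, 5, 35].
Sweep left to right; for each value list the smaller values that follow it:
13 → 3, 12, 5 → 3
18 → 3, 12, 5 → 3
3 → none → 0
30 → 12, 5 → 2
12 → 5 → 1
37 → 5, 35 → 2
5 → none → 0
35 → none → 0
Sum: 3 + 3 + 0 + 2 + 1 + 2 + 0 + 0 = 11
Change: 11 − 10 = +1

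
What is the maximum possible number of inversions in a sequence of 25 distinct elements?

The maximum occurs when the array is in strictly decreasing order: every one of the C(25, 2) pairs is inverted.
C(25, 2) = 25·24/2 = 300

300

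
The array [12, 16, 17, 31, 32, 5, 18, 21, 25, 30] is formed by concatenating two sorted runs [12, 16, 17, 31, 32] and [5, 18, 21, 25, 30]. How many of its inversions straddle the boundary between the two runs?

For each element r of the right run, count left-run elements greater than r:
r = 5: 12, 16, 17, 31, 32 → 5
r = 18: 31, 32 → 2
r = 21: 31, 32 → 2
r = 25: 31, 32 → 2
r = 30: 31, 32 → 2
Cross-inversions: 5 + 2 + 2 + 2 + 2 = 13

There are 13 cross-inversions.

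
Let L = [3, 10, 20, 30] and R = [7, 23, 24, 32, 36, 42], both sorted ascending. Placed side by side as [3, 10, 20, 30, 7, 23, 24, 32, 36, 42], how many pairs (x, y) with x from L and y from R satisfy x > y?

Count, for every r in R, how many entries of L exceed r:
r = 7: 10, 20, 30 → 3
r = 23: 30 → 1
r = 24: 30 → 1
r = 32: none → 0
r = 36: none → 0
r = 42: none → 0
Cross-inversions: 3 + 1 + 1 + 0 + 0 + 0 = 5

Cross-inversions: 5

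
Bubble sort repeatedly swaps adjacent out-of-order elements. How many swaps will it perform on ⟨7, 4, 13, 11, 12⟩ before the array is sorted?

3

Each adjacent swap fixes exactly one inversion, so the minimum swap count equals the number of inversions.
Count inversions — for each element, later elements that are smaller:
7: 4 → 1
4: none → 0
13: 11, 12 → 2
11: none → 0
12: none → 0
Total inversions: 1 + 0 + 2 + 0 + 0 = 3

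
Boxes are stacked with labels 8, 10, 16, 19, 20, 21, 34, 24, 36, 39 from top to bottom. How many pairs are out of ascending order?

Sweep left to right; for each value list the smaller values that follow it:
8: 0
10: 0
16: 0
19: 0
20: 0
21: 0
34: 1
24: 0
36: 0
39: 0
Sum: 0 + 0 + 0 + 0 + 0 + 0 + 1 + 0 + 0 + 0 = 1

1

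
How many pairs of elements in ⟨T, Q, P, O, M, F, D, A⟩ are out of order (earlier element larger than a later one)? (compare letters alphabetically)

28 inversions

For each element, count later entries that are smaller:
T: 7
Q: 6
P: 5
O: 4
M: 3
F: 2
D: 1
A: 0
Sum: 7 + 6 + 5 + 4 + 3 + 2 + 1 + 0 = 28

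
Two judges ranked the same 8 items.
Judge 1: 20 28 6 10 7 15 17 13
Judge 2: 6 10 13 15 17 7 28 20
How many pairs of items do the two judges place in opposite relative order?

Assign each item its position (1..8) in the first ordering, then rewrite the second ordering as that position sequence:
positions: 20→1, 28→2, 6→3, 10→4, 7→5, 15→6, 17→7, 13→8
second ordering as positions: [3, 4, 8, 6, 7, 5, 2, 1]
Discordant pairs = inversions in this position sequence.
3: 2, 1 → 2
4: 2, 1 → 2
8: 6, 7, 5, 2, 1 → 5
6: 5, 2, 1 → 3
7: 5, 2, 1 → 3
5: 2, 1 → 2
2: 1 → 1
1: 0
Total: 2 + 2 + 5 + 3 + 3 + 2 + 1 + 0 = 18

18 discordant pairs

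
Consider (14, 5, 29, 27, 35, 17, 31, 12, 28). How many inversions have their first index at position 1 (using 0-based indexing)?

0

The element at index 1 is 5.
Elements after it: 29, 27, 35, 17, 31, 12, 28
None of them are smaller than 5.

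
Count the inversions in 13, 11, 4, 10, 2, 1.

14 inversions

For each element, count later entries that are smaller:
13 → 11, 4, 10, 2, 1 → 5
11 → 4, 10, 2, 1 → 4
4 → 2, 1 → 2
10 → 2, 1 → 2
2 → 1 → 1
1 → none → 0
Sum: 5 + 4 + 2 + 2 + 1 + 0 = 14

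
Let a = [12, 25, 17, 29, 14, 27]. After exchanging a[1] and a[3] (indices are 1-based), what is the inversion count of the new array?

6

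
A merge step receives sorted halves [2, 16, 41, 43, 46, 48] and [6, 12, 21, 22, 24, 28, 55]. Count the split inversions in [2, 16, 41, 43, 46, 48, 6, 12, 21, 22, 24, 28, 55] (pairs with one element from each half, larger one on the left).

26

For each element r of the right run, count left-run elements greater than r:
r = 6: 16, 41, 43, 46, 48 → 5
r = 12: 16, 41, 43, 46, 48 → 5
r = 21: 41, 43, 46, 48 → 4
r = 22: 41, 43, 46, 48 → 4
r = 24: 41, 43, 46, 48 → 4
r = 28: 41, 43, 46, 48 → 4
r = 55: none → 0
Cross-inversions: 5 + 5 + 4 + 4 + 4 + 4 + 0 = 26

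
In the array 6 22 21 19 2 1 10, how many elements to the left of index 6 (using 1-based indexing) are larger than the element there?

5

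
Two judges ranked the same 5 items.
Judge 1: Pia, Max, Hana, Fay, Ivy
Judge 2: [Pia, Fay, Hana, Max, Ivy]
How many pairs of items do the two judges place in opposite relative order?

Assign each item its position (1..5) in the first ordering, then rewrite the second ordering as that position sequence:
positions: Pia→1, Max→2, Hana→3, Fay→4, Ivy→5
second ordering as positions: [1, 4, 3, 2, 5]
Discordant pairs = inversions in this position sequence.
1: 0
4: 3, 2 → 2
3: 2 → 1
2: 0
5: 0
Total: 0 + 2 + 1 + 0 + 0 = 3

3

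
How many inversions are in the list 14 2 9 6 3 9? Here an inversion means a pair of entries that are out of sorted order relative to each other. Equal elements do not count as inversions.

8

Element-by-element contributions:
14: 5
2: 0
9: 2
6: 1
3: 0
9: 0
Sum: 5 + 0 + 2 + 1 + 0 + 0 = 8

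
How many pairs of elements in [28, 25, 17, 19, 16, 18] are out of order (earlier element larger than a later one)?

Inversions: 12

Sweep left to right; for each value list the smaller values that follow it:
28 → 25, 17, 19, 16, 18 → 5
25 → 17, 19, 16, 18 → 4
17 → 16 → 1
19 → 16, 18 → 2
16 → none → 0
18 → none → 0
Sum: 5 + 4 + 1 + 2 + 0 + 0 = 12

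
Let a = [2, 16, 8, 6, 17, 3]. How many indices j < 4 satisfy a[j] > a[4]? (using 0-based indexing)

0

The element at index 4 is 17.
Elements before it: 2, 16, 8, 6
None of them are larger than 17.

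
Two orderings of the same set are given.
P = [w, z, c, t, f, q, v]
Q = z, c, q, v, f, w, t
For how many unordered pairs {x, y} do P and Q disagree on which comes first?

10

Assign each item its position (1..7) in the first ordering, then rewrite the second ordering as that position sequence:
positions: w→1, z→2, c→3, t→4, f→5, q→6, v→7
second ordering as positions: [2, 3, 6, 7, 5, 1, 4]
Discordant pairs = inversions in this position sequence.
2: 1 → 1
3: 1 → 1
6: 5, 1, 4 → 3
7: 5, 1, 4 → 3
5: 1, 4 → 2
1: 0
4: 0
Total: 1 + 1 + 3 + 3 + 2 + 0 + 0 = 10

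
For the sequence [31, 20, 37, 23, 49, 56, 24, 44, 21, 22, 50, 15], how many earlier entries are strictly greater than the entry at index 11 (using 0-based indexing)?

11

The element at index 11 is 15.
Elements before it: 31, 20, 37, 23, 49, 56, 24, 44, 21, 22, 50
Those larger than 15: 31, 20, 37, 23, 49, 56, 24, 44, 21, 22, 50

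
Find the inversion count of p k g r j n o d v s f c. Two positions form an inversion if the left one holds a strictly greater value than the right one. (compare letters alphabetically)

38 inversions

For each element, count later entries that are smaller:
p: 8
k: 5
g: 3
r: 6
j: 3
n: 3
o: 3
d: 1
v: 3
s: 2
f: 1
c: 0
Sum: 8 + 5 + 3 + 6 + 3 + 3 + 3 + 1 + 3 + 2 + 1 + 0 = 38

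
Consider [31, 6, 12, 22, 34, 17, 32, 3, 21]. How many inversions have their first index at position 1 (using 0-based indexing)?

The element at index 1 is 6.
Elements after it: 12, 22, 34, 17, 32, 3, 21
Those smaller than 6: 3

1 such element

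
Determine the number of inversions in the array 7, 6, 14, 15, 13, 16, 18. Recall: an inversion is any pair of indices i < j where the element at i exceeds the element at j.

3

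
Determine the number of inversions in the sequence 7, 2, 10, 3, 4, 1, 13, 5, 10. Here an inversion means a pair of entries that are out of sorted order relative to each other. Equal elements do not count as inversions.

14 inversions

For each element, count later entries that are smaller:
7: 5
2: 1
10: 4
3: 1
4: 1
1: 0
13: 2
5: 0
10: 0
Sum: 5 + 1 + 4 + 1 + 1 + 0 + 2 + 0 + 0 = 14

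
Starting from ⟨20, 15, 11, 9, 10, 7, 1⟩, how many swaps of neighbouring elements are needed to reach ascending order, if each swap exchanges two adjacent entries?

Swaps: 20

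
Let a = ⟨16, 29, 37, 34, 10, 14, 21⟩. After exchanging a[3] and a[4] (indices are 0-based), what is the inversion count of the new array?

11 inversions

Positions 3 and 4 hold 34 and 10; after swapping, the array is [16, 29, 37, 10, 34, 14, 21].
For each element, count later entries that are smaller:
16: 2
29: 3
37: 4
10: 0
34: 2
14: 0
21: 0
Sum: 2 + 3 + 4 + 0 + 2 + 0 + 0 = 11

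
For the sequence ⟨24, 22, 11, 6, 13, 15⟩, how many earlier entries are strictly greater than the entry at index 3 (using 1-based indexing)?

2

The element at index 3 is 11.
Elements before it: 24, 22
Those larger than 11: 24, 22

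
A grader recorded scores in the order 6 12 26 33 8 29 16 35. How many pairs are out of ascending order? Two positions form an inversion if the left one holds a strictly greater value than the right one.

7

Sweep left to right; for each value list the smaller values that follow it:
6 → none → 0
12 → 8 → 1
26 → 8, 16 → 2
33 → 8, 29, 16 → 3
8 → none → 0
29 → 16 → 1
16 → none → 0
35 → none → 0
Sum: 0 + 1 + 2 + 3 + 0 + 1 + 0 + 0 = 7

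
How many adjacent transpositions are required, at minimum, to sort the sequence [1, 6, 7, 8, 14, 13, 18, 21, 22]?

The minimum number of adjacent swaps to sort an array equals its inversion count, since every such swap removes exactly one inversion.
Count inversions — for each element, later elements that are smaller:
1: none → 0
6: none → 0
7: none → 0
8: none → 0
14: 13 → 1
13: none → 0
18: none → 0
21: none → 0
22: none → 0
Total inversions: 0 + 0 + 0 + 0 + 1 + 0 + 0 + 0 + 0 = 1

1 adjacent swap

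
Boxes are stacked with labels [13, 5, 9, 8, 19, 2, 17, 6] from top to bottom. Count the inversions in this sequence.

For each element, count later entries that are smaller:
13: 5
5: 1
9: 3
8: 2
19: 3
2: 0
17: 1
6: 0
Sum: 5 + 1 + 3 + 2 + 3 + 0 + 1 + 0 = 15

Out-of-order pairs: 15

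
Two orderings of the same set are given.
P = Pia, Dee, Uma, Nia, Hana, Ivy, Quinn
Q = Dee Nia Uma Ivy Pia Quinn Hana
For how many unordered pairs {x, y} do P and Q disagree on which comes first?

7 disagreeing pairs

Assign each item its position (1..7) in the first ordering, then rewrite the second ordering as that position sequence:
positions: Pia→1, Dee→2, Uma→3, Nia→4, Hana→5, Ivy→6, Quinn→7
second ordering as positions: [2, 4, 3, 6, 1, 7, 5]
Discordant pairs = inversions in this position sequence.
2: 1 → 1
4: 3, 1 → 2
3: 1 → 1
6: 1, 5 → 2
1: 0
7: 5 → 1
5: 0
Total: 1 + 2 + 1 + 2 + 0 + 1 + 0 = 7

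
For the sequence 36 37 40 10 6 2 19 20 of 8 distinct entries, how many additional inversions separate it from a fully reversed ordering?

Maximum inversions for 8 distinct elements is C(8, 2) = 8·7/2 = 28.
Current inversions — for each element, count later smaller elements:
36: 5
37: 5
40: 5
10: 2
6: 1
2: 0
19: 0
20: 0
Current total: 5 + 5 + 5 + 2 + 1 + 0 + 0 + 0 = 18
Shortfall: 28 − 18 = 10

10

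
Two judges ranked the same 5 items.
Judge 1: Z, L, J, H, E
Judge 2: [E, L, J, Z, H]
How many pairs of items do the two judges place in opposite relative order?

Discordant pairs: 6

Assign each item its position (1..5) in the first ordering, then rewrite the second ordering as that position sequence:
positions: Z→1, L→2, J→3, H→4, E→5
second ordering as positions: [5, 2, 3, 1, 4]
Discordant pairs = inversions in this position sequence.
5: 2, 3, 1, 4 → 4
2: 1 → 1
3: 1 → 1
1: 0
4: 0
Total: 4 + 1 + 1 + 0 + 0 = 6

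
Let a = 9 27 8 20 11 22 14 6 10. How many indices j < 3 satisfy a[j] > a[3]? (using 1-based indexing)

2

The element at index 3 is 8.
Elements before it: 9, 27
Those larger than 8: 9, 27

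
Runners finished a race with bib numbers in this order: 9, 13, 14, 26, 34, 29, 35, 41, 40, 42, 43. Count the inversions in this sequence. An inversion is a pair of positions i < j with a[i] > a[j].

Count, for each position, how many later elements it exceeds:
9 → none → 0
13 → none → 0
14 → none → 0
26 → none → 0
34 → 29 → 1
29 → none → 0
35 → none → 0
41 → 40 → 1
40 → none → 0
42 → none → 0
43 → none → 0
Sum: 0 + 0 + 0 + 0 + 1 + 0 + 0 + 1 + 0 + 0 + 0 = 2

2 out-of-order pairs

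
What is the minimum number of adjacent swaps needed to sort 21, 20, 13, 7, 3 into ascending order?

The minimum number of adjacent swaps to sort an array equals its inversion count, since every such swap removes exactly one inversion.
Count inversions — for each element, later elements that are smaller:
21: 20, 13, 7, 3 → 4
20: 13, 7, 3 → 3
13: 7, 3 → 2
7: 3 → 1
3: none → 0
Total inversions: 4 + 3 + 2 + 1 + 0 = 10

10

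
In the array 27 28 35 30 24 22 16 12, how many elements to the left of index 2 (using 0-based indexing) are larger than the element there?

0

The element at index 2 is 35.
Elements before it: 27, 28
None of them are larger than 35.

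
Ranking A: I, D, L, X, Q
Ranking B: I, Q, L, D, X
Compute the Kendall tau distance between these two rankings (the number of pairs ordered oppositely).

Assign each item its position (1..5) in the first ordering, then rewrite the second ordering as that position sequence:
positions: I→1, D→2, L→3, X→4, Q→5
second ordering as positions: [1, 5, 3, 2, 4]
Discordant pairs = inversions in this position sequence.
1: 0
5: 3, 2, 4 → 3
3: 2 → 1
2: 0
4: 0
Total: 0 + 3 + 1 + 0 + 0 = 4

4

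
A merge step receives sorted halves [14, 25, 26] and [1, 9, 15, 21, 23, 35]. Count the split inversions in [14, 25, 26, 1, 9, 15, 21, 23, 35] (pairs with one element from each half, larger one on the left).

Count, for every r in R, how many entries of L exceed r:
r = 1: 14, 25, 26 → 3
r = 9: 14, 25, 26 → 3
r = 15: 25, 26 → 2
r = 21: 25, 26 → 2
r = 23: 25, 26 → 2
r = 35: none → 0
Cross-inversions: 3 + 3 + 2 + 2 + 2 + 0 = 12

12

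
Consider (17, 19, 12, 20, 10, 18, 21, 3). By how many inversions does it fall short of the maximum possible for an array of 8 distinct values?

13 inversions short

Maximum inversions for 8 distinct elements is C(8, 2) = 8·7/2 = 28.
Current inversions — for each element, count later smaller elements:
17: 3
19: 4
12: 2
20: 3
10: 1
18: 1
21: 1
3: 0
Current total: 3 + 4 + 2 + 3 + 1 + 1 + 1 + 0 = 15
Shortfall: 28 − 15 = 13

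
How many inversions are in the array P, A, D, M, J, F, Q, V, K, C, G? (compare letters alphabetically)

Count, for each position, how many later elements it exceeds:
P → A, D, M, J, F, K, C, G → 8
A → none → 0
D → C → 1
M → J, F, K, C, G → 5
J → F, C, G → 3
F → C → 1
Q → K, C, G → 3
V → K, C, G → 3
K → C, G → 2
C → none → 0
G → none → 0
Sum: 8 + 0 + 1 + 5 + 3 + 1 + 3 + 3 + 2 + 0 + 0 = 26

26 inversions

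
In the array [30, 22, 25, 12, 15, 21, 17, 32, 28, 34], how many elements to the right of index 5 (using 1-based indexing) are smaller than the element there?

0

The element at index 5 is 15.
Elements after it: 21, 17, 32, 28, 34
None of them are smaller than 15.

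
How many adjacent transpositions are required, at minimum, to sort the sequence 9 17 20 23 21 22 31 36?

Each adjacent swap fixes exactly one inversion, so the minimum swap count equals the number of inversions.
Count inversions — for each element, later elements that are smaller:
9: none → 0
17: none → 0
20: none → 0
23: 21, 22 → 2
21: none → 0
22: none → 0
31: none → 0
36: none → 0
Total inversions: 0 + 0 + 0 + 2 + 0 + 0 + 0 + 0 = 2

2 adjacent swaps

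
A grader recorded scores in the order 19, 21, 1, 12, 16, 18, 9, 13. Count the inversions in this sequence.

17 out-of-order pairs

Element-by-element contributions:
19 → 1, 12, 16, 18, 9, 13 → 6
21 → 1, 12, 16, 18, 9, 13 → 6
1 → none → 0
12 → 9 → 1
16 → 9, 13 → 2
18 → 9, 13 → 2
9 → none → 0
13 → none → 0
Sum: 6 + 6 + 0 + 1 + 2 + 2 + 0 + 0 = 17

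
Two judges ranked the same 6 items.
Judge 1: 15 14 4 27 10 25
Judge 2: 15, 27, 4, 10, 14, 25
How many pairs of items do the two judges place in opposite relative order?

4

Assign each item its position (1..6) in the first ordering, then rewrite the second ordering as that position sequence:
positions: 15→1, 14→2, 4→3, 27→4, 10→5, 25→6
second ordering as positions: [1, 4, 3, 5, 2, 6]
Discordant pairs = inversions in this position sequence.
1: 0
4: 3, 2 → 2
3: 2 → 1
5: 2 → 1
2: 0
6: 0
Total: 0 + 2 + 1 + 1 + 0 + 0 = 4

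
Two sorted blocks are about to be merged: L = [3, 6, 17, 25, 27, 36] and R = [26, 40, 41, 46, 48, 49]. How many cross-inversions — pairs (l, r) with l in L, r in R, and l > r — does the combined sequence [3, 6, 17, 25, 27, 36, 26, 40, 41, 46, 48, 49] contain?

Count, for every r in R, how many entries of L exceed r:
r = 26: 27, 36 → 2
r = 40: none → 0
r = 41: none → 0
r = 46: none → 0
r = 48: none → 0
r = 49: none → 0
Cross-inversions: 2 + 0 + 0 + 0 + 0 + 0 = 2

2 cross-inversions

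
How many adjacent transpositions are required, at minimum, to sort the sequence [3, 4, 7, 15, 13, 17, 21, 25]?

The minimum number of adjacent swaps to sort an array equals its inversion count, since every such swap removes exactly one inversion.
Count inversions — for each element, later elements that are smaller:
3: none → 0
4: none → 0
7: none → 0
15: 13 → 1
13: none → 0
17: none → 0
21: none → 0
25: none → 0
Total inversions: 0 + 0 + 0 + 1 + 0 + 0 + 0 + 0 = 1

1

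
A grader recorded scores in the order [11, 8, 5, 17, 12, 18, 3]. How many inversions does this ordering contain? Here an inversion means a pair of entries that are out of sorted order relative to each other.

Sweep left to right; for each value list the smaller values that follow it:
11 → 8, 5, 3 → 3
8 → 5, 3 → 2
5 → 3 → 1
17 → 12, 3 → 2
12 → 3 → 1
18 → 3 → 1
3 → none → 0
Sum: 3 + 2 + 1 + 2 + 1 + 1 + 0 = 10

10 out-of-order pairs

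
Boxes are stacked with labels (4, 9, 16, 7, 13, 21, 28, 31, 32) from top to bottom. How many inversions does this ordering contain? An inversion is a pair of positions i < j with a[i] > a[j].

Element-by-element contributions:
4: 0
9: 1
16: 2
7: 0
13: 0
21: 0
28: 0
31: 0
32: 0
Sum: 0 + 1 + 2 + 0 + 0 + 0 + 0 + 0 + 0 = 3

3 out-of-order pairs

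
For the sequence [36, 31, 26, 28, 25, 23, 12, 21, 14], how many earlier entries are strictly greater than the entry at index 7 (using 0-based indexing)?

6

The element at index 7 is 21.
Elements before it: 36, 31, 26, 28, 25, 23, 12
Those larger than 21: 36, 31, 26, 28, 25, 23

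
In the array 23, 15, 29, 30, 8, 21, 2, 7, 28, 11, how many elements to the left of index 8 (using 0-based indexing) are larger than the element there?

2

The element at index 8 is 28.
Elements before it: 23, 15, 29, 30, 8, 21, 2, 7
Those larger than 28: 29, 30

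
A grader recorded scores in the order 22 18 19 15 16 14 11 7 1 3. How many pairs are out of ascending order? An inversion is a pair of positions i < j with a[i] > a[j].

Inversions: 42

Sweep left to right; for each value list the smaller values that follow it:
22: 9
18: 7
19: 7
15: 5
16: 5
14: 4
11: 3
7: 2
1: 0
3: 0
Sum: 9 + 7 + 7 + 5 + 5 + 4 + 3 + 2 + 0 + 0 = 42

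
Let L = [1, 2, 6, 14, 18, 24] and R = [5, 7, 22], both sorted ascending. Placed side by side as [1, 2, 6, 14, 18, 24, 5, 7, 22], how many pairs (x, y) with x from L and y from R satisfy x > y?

Take each right-half value and tally the left-half values above it:
r = 5: 6, 14, 18, 24 → 4
r = 7: 14, 18, 24 → 3
r = 22: 24 → 1
Cross-inversions: 4 + 3 + 1 = 8

8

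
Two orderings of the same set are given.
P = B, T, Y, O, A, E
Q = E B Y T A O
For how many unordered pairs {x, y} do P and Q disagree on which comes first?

7 disagreeing pairs

Assign each item its position (1..6) in the first ordering, then rewrite the second ordering as that position sequence:
positions: B→1, T→2, Y→3, O→4, A→5, E→6
second ordering as positions: [6, 1, 3, 2, 5, 4]
Discordant pairs = inversions in this position sequence.
6: 1, 3, 2, 5, 4 → 5
1: 0
3: 2 → 1
2: 0
5: 4 → 1
4: 0
Total: 5 + 0 + 1 + 0 + 1 + 0 = 7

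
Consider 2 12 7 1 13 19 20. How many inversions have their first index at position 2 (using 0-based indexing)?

1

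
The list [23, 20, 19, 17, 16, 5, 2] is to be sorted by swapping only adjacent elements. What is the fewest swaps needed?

21 swaps

Each adjacent swap fixes exactly one inversion, so the minimum swap count equals the number of inversions.
Count inversions — for each element, later elements that are smaller:
23: 20, 19, 17, 16, 5, 2 → 6
20: 19, 17, 16, 5, 2 → 5
19: 17, 16, 5, 2 → 4
17: 16, 5, 2 → 3
16: 5, 2 → 2
5: 2 → 1
2: none → 0
Total inversions: 6 + 5 + 4 + 3 + 2 + 1 + 0 = 21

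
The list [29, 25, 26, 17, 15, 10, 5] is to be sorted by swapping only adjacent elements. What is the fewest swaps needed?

20 swaps

The minimum number of adjacent swaps to sort an array equals its inversion count, since every such swap removes exactly one inversion.
Count inversions — for each element, later elements that are smaller:
29: 25, 26, 17, 15, 10, 5 → 6
25: 17, 15, 10, 5 → 4
26: 17, 15, 10, 5 → 4
17: 15, 10, 5 → 3
15: 10, 5 → 2
10: 5 → 1
5: none → 0
Total inversions: 6 + 4 + 4 + 3 + 2 + 1 + 0 = 20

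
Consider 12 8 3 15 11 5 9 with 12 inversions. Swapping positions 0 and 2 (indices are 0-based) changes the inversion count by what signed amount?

-3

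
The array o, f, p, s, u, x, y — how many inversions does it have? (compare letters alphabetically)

Out-of-order index pairs (0-indexed):
(0,1): o > f
That's 1 pair.

1 out-of-order pair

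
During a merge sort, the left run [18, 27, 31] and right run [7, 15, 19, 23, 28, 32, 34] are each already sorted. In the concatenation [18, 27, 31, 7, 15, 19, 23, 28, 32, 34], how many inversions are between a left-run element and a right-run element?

Split inversions: 11

For each element r of the right run, count left-run elements greater than r:
r = 7: 18, 27, 31 → 3
r = 15: 18, 27, 31 → 3
r = 19: 27, 31 → 2
r = 23: 27, 31 → 2
r = 28: 31 → 1
r = 32: none → 0
r = 34: none → 0
Cross-inversions: 3 + 3 + 2 + 2 + 1 + 0 + 0 = 11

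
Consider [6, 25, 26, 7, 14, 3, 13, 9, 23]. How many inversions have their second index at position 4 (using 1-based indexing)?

2

The element at index 4 is 7.
Elements before it: 6, 25, 26
Those larger than 7: 25, 26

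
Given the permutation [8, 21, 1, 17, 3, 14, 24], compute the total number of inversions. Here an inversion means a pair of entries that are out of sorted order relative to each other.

8

Listing every pair i<j with a[i]>a[j] (using 1-based positions):
(1,3): 8 > 1
(1,5): 8 > 3
(2,3): 21 > 1
(2,4): 21 > 17
(2,5): 21 > 3
(2,6): 21 > 14
(4,5): 17 > 3
(4,6): 17 > 14
That's 8 pairs.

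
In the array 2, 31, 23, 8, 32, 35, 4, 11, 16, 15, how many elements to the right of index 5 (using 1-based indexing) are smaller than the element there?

4

The element at index 5 is 32.
Elements after it: 35, 4, 11, 16, 15
Those smaller than 32: 4, 11, 16, 15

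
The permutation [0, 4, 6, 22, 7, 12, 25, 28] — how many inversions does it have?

For each element, count later entries that are smaller:
0: 0
4: 0
6: 0
22: 2
7: 0
12: 0
25: 0
28: 0
Sum: 0 + 0 + 0 + 2 + 0 + 0 + 0 + 0 = 2

There are 2 inversions.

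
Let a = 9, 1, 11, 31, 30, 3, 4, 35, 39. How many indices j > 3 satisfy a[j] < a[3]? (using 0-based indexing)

The element at index 3 is 31.
Elements after it: 30, 3, 4, 35, 39
Those smaller than 31: 30, 3, 4

3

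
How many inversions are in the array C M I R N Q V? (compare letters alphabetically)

Sweep left to right; for each value list the smaller values that follow it:
C → none → 0
M → I → 1
I → none → 0
R → N, Q → 2
N → none → 0
Q → none → 0
V → none → 0
Sum: 0 + 1 + 0 + 2 + 0 + 0 + 0 = 3

3 out-of-order pairs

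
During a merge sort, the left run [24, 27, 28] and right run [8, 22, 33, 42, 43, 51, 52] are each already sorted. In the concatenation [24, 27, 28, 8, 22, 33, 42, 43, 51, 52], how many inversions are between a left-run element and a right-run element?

6 cross-inversions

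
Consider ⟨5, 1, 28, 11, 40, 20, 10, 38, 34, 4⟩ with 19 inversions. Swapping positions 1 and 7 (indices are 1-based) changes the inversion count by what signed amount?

+1

Positions 1 and 7 hold 5 and 10; after swapping, the array is [10, 1, 28, 11, 40, 20, 5, 38, 34, 4].
Count, for each position, how many later elements it exceeds:
10: 3
1: 0
28: 4
11: 2
40: 5
20: 2
5: 1
38: 2
34: 1
4: 0
Sum: 3 + 0 + 4 + 2 + 5 + 2 + 1 + 2 + 1 + 0 = 20
Change: 20 − 19 = +1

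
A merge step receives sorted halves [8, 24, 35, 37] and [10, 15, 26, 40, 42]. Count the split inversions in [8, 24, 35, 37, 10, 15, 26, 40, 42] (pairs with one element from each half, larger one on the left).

8

Take each right-half value and tally the left-half values above it:
r = 10: 24, 35, 37 → 3
r = 15: 24, 35, 37 → 3
r = 26: 35, 37 → 2
r = 40: none → 0
r = 42: none → 0
Cross-inversions: 3 + 3 + 2 + 0 + 0 = 8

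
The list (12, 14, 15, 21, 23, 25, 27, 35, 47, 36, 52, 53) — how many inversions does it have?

Element-by-element contributions:
12 → none → 0
14 → none → 0
15 → none → 0
21 → none → 0
23 → none → 0
25 → none → 0
27 → none → 0
35 → none → 0
47 → 36 → 1
36 → none → 0
52 → none → 0
53 → none → 0
Sum: 0 + 0 + 0 + 0 + 0 + 0 + 0 + 0 + 1 + 0 + 0 + 0 = 1

There is 1 inversion.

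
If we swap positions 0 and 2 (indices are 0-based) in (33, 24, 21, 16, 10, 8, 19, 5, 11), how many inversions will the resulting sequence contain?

There are 27 inversions.

Positions 0 and 2 hold 33 and 21; after swapping, the array is [21, 24, 33, 16, 10, 8, 19, 5, 11].
For each element, count later entries that are smaller:
21: 6
24: 6
33: 6
16: 4
10: 2
8: 1
19: 2
5: 0
11: 0
Sum: 6 + 6 + 6 + 4 + 2 + 1 + 2 + 0 + 0 = 27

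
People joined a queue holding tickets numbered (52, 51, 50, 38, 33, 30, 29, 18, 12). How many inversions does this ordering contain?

Count, for each position, how many later elements it exceeds:
52 → 51, 50, 38, 33, 30, 29, 18, 12 → 8
51 → 50, 38, 33, 30, 29, 18, 12 → 7
50 → 38, 33, 30, 29, 18, 12 → 6
38 → 33, 30, 29, 18, 12 → 5
33 → 30, 29, 18, 12 → 4
30 → 29, 18, 12 → 3
29 → 18, 12 → 2
18 → 12 → 1
12 → none → 0
Sum: 8 + 7 + 6 + 5 + 4 + 3 + 2 + 1 + 0 = 36

Inversions: 36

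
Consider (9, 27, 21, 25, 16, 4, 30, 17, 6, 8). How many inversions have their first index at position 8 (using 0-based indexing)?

The element at index 8 is 6.
Elements after it: 8
None of them are smaller than 6.

0 such elements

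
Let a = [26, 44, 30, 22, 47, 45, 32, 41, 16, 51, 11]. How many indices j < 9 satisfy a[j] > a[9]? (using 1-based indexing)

8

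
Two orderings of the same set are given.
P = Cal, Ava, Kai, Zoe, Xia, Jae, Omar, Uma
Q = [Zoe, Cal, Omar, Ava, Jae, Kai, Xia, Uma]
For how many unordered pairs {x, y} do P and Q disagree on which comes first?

Assign each item its position (1..8) in the first ordering, then rewrite the second ordering as that position sequence:
positions: Cal→1, Ava→2, Kai→3, Zoe→4, Xia→5, Jae→6, Omar→7, Uma→8
second ordering as positions: [4, 1, 7, 2, 6, 3, 5, 8]
Discordant pairs = inversions in this position sequence.
4: 1, 2, 3 → 3
1: 0
7: 2, 6, 3, 5 → 4
2: 0
6: 3, 5 → 2
3: 0
5: 0
8: 0
Total: 3 + 0 + 4 + 0 + 2 + 0 + 0 + 0 = 9

9 disagreeing pairs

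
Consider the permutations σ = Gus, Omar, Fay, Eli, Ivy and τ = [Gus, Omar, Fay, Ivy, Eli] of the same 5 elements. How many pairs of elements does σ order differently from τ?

1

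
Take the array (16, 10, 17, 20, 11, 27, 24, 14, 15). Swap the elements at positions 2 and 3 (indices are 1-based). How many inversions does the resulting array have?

16

Positions 2 and 3 hold 10 and 17; after swapping, the array is [16, 17, 10, 20, 11, 27, 24, 14, 15].
Sweep left to right; for each value list the smaller values that follow it:
16 → 10, 11, 14, 15 → 4
17 → 10, 11, 14, 15 → 4
10 → none → 0
20 → 11, 14, 15 → 3
11 → none → 0
27 → 24, 14, 15 → 3
24 → 14, 15 → 2
14 → none → 0
15 → none → 0
Sum: 4 + 4 + 0 + 3 + 0 + 3 + 2 + 0 + 0 = 16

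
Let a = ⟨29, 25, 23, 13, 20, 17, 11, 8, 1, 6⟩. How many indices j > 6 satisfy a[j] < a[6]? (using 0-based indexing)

The element at index 6 is 11.
Elements after it: 8, 1, 6
Those smaller than 11: 8, 1, 6

3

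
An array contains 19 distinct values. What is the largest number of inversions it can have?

171 inversions

A reversed (strictly descending) arrangement makes every pair an inversion, giving C(19, 2) inversions.
C(19, 2) = 19·18/2 = 171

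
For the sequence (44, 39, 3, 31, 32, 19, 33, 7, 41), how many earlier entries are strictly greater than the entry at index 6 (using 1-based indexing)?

The element at index 6 is 19.
Elements before it: 44, 39, 3, 31, 32
Those larger than 19: 44, 39, 31, 32

4 such elements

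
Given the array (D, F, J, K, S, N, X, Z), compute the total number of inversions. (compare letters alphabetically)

Sweep left to right; for each value list the smaller values that follow it:
D: 0
F: 0
J: 0
K: 0
S: 1
N: 0
X: 0
Z: 0
Sum: 0 + 0 + 0 + 0 + 1 + 0 + 0 + 0 = 1

1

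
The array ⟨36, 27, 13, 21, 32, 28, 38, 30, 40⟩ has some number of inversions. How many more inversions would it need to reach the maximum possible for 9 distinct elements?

25

Maximum inversions for 9 distinct elements is C(9, 2) = 9·8/2 = 36.
Current inversions — for each element, count later smaller elements:
36: 6
27: 2
13: 0
21: 0
32: 2
28: 0
38: 1
30: 0
40: 0
Current total: 6 + 2 + 0 + 0 + 2 + 0 + 1 + 0 + 0 = 11
Shortfall: 36 − 11 = 25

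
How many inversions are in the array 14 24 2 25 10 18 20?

9 inversions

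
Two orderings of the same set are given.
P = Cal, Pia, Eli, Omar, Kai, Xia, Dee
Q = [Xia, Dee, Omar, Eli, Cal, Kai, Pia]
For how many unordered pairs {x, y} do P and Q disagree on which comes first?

16

Assign each item its position (1..7) in the first ordering, then rewrite the second ordering as that position sequence:
positions: Cal→1, Pia→2, Eli→3, Omar→4, Kai→5, Xia→6, Dee→7
second ordering as positions: [6, 7, 4, 3, 1, 5, 2]
Discordant pairs = inversions in this position sequence.
6: 4, 3, 1, 5, 2 → 5
7: 4, 3, 1, 5, 2 → 5
4: 3, 1, 2 → 3
3: 1, 2 → 2
1: 0
5: 2 → 1
2: 0
Total: 5 + 5 + 3 + 2 + 0 + 1 + 0 = 16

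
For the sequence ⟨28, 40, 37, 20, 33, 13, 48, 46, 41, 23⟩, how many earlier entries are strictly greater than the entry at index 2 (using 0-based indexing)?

The element at index 2 is 37.
Elements before it: 28, 40
Those larger than 37: 40

1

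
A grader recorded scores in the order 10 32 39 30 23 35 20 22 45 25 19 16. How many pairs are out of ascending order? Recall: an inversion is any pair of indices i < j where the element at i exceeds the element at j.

Count, for each position, how many later elements it exceeds:
10: 0
32: 7
39: 8
30: 6
23: 4
35: 5
20: 2
22: 2
45: 3
25: 2
19: 1
16: 0
Sum: 0 + 7 + 8 + 6 + 4 + 5 + 2 + 2 + 3 + 2 + 1 + 0 = 40

40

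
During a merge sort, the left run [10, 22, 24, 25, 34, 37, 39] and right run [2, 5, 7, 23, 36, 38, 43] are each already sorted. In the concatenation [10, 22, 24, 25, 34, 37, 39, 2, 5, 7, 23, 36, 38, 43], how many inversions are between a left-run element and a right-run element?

Count, for every r in R, how many entries of L exceed r:
r = 2: 10, 22, 24, 25, 34, 37, 39 → 7
r = 5: 10, 22, 24, 25, 34, 37, 39 → 7
r = 7: 10, 22, 24, 25, 34, 37, 39 → 7
r = 23: 24, 25, 34, 37, 39 → 5
r = 36: 37, 39 → 2
r = 38: 39 → 1
r = 43: none → 0
Cross-inversions: 7 + 7 + 7 + 5 + 2 + 1 + 0 = 29

29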